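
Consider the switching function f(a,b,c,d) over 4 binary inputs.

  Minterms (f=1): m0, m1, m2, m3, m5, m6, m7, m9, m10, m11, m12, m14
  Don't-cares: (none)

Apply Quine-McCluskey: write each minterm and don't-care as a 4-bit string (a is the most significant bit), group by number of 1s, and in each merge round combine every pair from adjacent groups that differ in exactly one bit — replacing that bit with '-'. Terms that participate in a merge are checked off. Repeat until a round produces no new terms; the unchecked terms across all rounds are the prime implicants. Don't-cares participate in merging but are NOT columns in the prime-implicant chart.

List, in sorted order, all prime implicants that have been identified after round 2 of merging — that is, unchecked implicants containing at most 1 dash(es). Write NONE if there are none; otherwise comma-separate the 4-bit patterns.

size-2^0 implicants → 0000(✓)  0001(✓)  0010(✓)  0011(✓)  0101(✓)  0110(✓)  0111(✓)  1001(✓)  1010(✓)  1011(✓)  1100(✓)  1110(✓)
size-2^1 implicants → -001(✓)  -010(✓)  -011(✓)  -110(✓)  0-01(✓)  0-10(✓)  0-11(✓)  00-0(✓)  00-1(✓)  000-(✓)  001-(✓)  01-1(✓)  011-(✓)  1-10(✓)  10-1(✓)  101-(✓)  11-0
size-2^2 implicants → --10  -0-1  -01-  0--1  0-1-  00--
Unchecked terms (primes): --10, -0-1, -01-, 0--1, 0-1-, 00--, 11-0

11-0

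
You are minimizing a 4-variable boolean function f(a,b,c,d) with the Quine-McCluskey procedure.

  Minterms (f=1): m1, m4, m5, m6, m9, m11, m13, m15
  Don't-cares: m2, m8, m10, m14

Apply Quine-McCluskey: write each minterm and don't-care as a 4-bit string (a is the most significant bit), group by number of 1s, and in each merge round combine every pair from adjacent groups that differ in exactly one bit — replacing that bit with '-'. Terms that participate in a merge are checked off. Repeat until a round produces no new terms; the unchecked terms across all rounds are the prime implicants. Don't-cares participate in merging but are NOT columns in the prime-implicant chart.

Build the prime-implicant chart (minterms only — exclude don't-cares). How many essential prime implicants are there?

1

Round 0: 0001✓ 0010✓ 0100✓ 0101✓ 0110✓ 1000✓ 1001✓ 1010✓ 1011✓ 1101✓ 1110✓ 1111✓
Round 1: -001✓ -010✓ -101✓ -110✓ 0-01✓ 0-10✓ 01-0 010- 1-01✓ 1-10✓ 1-11✓ 10-0✓ 10-1✓ 100-✓ 101-✓ 11-1✓ 111-✓
Round 2: --01 --10 1--1 1-1- 10--
PIs = {--01, --10, 01-0, 010-, 1--1, 1-1-, 10--}
Coverage chart:
  m1: --01 ←essential
  m4: 01-0,010-
  m5: --01,010-
  m6: --10,01-0
  m9: --01,1--1,10--
  m11: 1--1,1-1-,10--
  m13: --01,1--1
  m15: 1--1,1-1-
Essential: --01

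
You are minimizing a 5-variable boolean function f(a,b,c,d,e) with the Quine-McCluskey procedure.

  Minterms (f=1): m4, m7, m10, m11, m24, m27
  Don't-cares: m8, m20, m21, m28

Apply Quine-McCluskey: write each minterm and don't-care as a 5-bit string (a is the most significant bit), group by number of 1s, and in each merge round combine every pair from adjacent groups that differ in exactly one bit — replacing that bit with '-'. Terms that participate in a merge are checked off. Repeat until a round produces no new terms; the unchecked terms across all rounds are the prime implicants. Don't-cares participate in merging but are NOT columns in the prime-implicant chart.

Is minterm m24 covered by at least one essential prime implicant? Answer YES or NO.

size-2^0 implicants → 00100(✓)  00111  01000(✓)  01010(✓)  01011(✓)  10100(✓)  10101(✓)  11000(✓)  11011(✓)  11100(✓)
size-2^1 implicants → -0100  -1000  -1011  010-0  0101-  1-100  1010-  11-00
Unchecked terms (primes): -0100, -1000, -1011, 00111, 010-0, 0101-, 1-100, 1010-, 11-00
Minterm coverage:
  m4 ⊆ -0100 [E]
  m7 ⊆ 00111 [E]
  m10 ⊆ 010-0,0101-
  m11 ⊆ -1011,0101-
  m24 ⊆ -1000,11-00
  m27 ⊆ -1011 [E]
E = {-0100, -1011, 00111}

NO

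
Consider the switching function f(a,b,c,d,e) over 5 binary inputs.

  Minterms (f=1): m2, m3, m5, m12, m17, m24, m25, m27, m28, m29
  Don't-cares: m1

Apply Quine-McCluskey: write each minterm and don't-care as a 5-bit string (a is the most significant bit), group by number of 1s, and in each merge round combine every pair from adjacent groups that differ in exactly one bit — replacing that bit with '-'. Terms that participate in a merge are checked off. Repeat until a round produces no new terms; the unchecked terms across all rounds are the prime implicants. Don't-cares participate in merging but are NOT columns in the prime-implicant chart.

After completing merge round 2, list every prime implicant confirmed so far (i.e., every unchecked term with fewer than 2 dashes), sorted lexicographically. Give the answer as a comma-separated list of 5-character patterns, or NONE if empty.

size-2^0 implicants → 00001(✓)  00010(✓)  00011(✓)  00101(✓)  01100(✓)  10001(✓)  11000(✓)  11001(✓)  11011(✓)  11100(✓)  11101(✓)
size-2^1 implicants → -0001  -1100  00-01  000-1  0001-  1-001  11-00(✓)  11-01(✓)  110-1  1100-(✓)  1110-(✓)
size-2^2 implicants → 11-0-
Unchecked terms (primes): -0001, -1100, 00-01, 000-1, 0001-, 1-001, 11-0-, 110-1

-0001, -1100, 00-01, 000-1, 0001-, 1-001, 110-1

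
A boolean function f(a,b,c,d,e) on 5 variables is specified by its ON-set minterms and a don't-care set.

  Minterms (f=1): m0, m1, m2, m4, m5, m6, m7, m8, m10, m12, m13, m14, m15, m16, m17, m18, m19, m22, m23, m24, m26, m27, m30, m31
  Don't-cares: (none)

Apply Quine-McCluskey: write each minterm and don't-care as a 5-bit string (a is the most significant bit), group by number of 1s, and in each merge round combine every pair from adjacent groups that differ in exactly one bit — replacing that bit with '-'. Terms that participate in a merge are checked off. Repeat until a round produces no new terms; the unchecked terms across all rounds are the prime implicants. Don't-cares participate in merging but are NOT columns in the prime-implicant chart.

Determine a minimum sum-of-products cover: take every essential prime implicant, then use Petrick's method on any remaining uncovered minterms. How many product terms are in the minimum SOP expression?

size-2^0 implicants → 00000(✓)  00001(✓)  00010(✓)  00100(✓)  00101(✓)  00110(✓)  00111(✓)  01000(✓)  01010(✓)  01100(✓)  01101(✓)  01110(✓)  01111(✓)  10000(✓)  10001(✓)  10010(✓)  10011(✓)  10110(✓)  10111(✓)  11000(✓)  11010(✓)  11011(✓)  11110(✓)  11111(✓)
size-2^1 implicants → -0000(✓)  -0001(✓)  -0010(✓)  -0110(✓)  -0111(✓)  -1000(✓)  -1010(✓)  -1110(✓)  -1111(✓)  0-000(✓)  0-010(✓)  0-100(✓)  0-101(✓)  0-110(✓)  0-111(✓)  00-00(✓)  00-01(✓)  00-10(✓)  000-0(✓)  0000-(✓)  001-0(✓)  001-1(✓)  0010-(✓)  0011-(✓)  01-00(✓)  01-10(✓)  010-0(✓)  011-0(✓)  011-1(✓)  0110-(✓)  0111-(✓)  1-000(✓)  1-010(✓)  1-011(✓)  1-110(✓)  1-111(✓)  10-10(✓)  10-11(✓)  100-0(✓)  100-1(✓)  1000-(✓)  1001-(✓)  1011-(✓)  11-10(✓)  11-11(✓)  110-0(✓)  1101-(✓)  1111-(✓)
size-2^2 implicants → --000(✓)  --010(✓)  --110(✓)  --111(✓)  -0-10(✓)  -00-0(✓)  -000-  -011-(✓)  -1-10(✓)  -10-0(✓)  -111-(✓)  0--00(✓)  0--10(✓)  0-0-0(✓)  0-1-0(✓)  0-1-1(✓)  0-10-(✓)  0-11-(✓)  00--0(✓)  00-0-  001--(✓)  01--0(✓)  011--(✓)  1--10(✓)  1--11(✓)  1-0-0(✓)  1-01-(✓)  1-11-(✓)  10-1-(✓)  100--  11-1-(✓)
size-2^3 implicants → ---10  --0-0  --11-  0---0  0-1--  1--1-
Unchecked terms (primes): ---10, --0-0, --11-, -000-, 0---0, 0-1--, 00-0-, 1--1-, 100--
Minterm coverage:
  m0 ⊆ --0-0,-000-,0---0,00-0-
  m1 ⊆ -000-,00-0-
  m2 ⊆ ---10,--0-0,0---0
  m4 ⊆ 0---0,0-1--,00-0-
  m5 ⊆ 0-1--,00-0-
  m6 ⊆ ---10,--11-,0---0,0-1--
  m7 ⊆ --11-,0-1--
  m8 ⊆ --0-0,0---0
  m10 ⊆ ---10,--0-0,0---0
  m12 ⊆ 0---0,0-1--
  m13 ⊆ 0-1-- [E]
  m14 ⊆ ---10,--11-,0---0,0-1--
  m15 ⊆ --11-,0-1--
  m16 ⊆ --0-0,-000-,100--
  m17 ⊆ -000-,100--
  m18 ⊆ ---10,--0-0,1--1-,100--
  m19 ⊆ 1--1-,100--
  m22 ⊆ ---10,--11-,1--1-
  m23 ⊆ --11-,1--1-
  m24 ⊆ --0-0 [E]
  m26 ⊆ ---10,--0-0,1--1-
  m27 ⊆ 1--1- [E]
  m30 ⊆ ---10,--11-,1--1-
  m31 ⊆ --11-,1--1-
E = {--0-0, 0-1--, 1--1-}
Petrick residual → -000-
Cover = c'e' + b'c'd' + a'c + ad  |cover|=4

4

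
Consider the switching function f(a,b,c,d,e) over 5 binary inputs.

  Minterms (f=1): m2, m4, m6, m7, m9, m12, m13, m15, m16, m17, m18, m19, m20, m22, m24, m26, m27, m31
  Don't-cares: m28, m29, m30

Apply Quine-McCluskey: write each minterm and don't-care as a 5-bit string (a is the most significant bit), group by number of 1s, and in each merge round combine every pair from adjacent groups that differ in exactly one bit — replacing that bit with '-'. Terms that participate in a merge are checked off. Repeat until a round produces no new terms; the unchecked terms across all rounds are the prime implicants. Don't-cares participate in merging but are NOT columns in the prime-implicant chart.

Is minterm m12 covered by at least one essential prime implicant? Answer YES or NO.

NO

[col 0] 00010*, 00100*, 00110*, 00111*, 01001*, 01100*, 01101*, 01111*, 10000*, 10001*, 10010*, 10011*, 10100*, 10110*, 11000*, 11010*, 11011*, 11100*, 11101*, 11110*, 11111*
[col 1] -0010*, -0100*, -0110*, -1100*, -1101*, -1111*, 0-100*, 0-111, 00-10*, 001-0*, 0011-, 01-01, 011-1*, 0110-*, 1-000*, 1-010*, 1-011*, 1-100*, 1-110*, 10-00*, 10-10*, 100-0*, 100-1*, 1000-*, 1001-*, 101-0*, 11-00*, 11-10*, 11-11*, 110-0*, 1101-*, 111-0*, 111-1*, 1110-*, 1111-*
[col 2] --100, -0-10, -01-0, -11-1, -110-, 1--00*, 1--10*, 1-0-0*, 1-01-, 1-1-0*, 10--0*, 100--, 11--0*, 11-1-, 111--
[col 3] 1---0
Prime implicants: --100, -0-10, -01-0, -11-1, -110-, 0-111, 0011-, 01-01, 1---0, 1-01-, 100--, 11-1-, 111--
PI chart (minterm → PIs covering it):
  2 | -0-10  (sole → essential)
  4 | --100,-01-0
  6 | -0-10,-01-0,0011-
  7 | 0-111,0011-
  9 | 01-01  (sole → essential)
  12 | --100,-110-
  13 | -11-1,-110-,01-01
  15 | -11-1,0-111
  16 | 1---0,100--
  17 | 100--  (sole → essential)
  18 | -0-10,1---0,1-01-,100--
  19 | 1-01-,100--
  20 | --100,-01-0,1---0
  22 | -0-10,-01-0,1---0
  24 | 1---0  (sole → essential)
  26 | 1---0,1-01-,11-1-
  27 | 1-01-,11-1-
  31 | -11-1,11-1-,111--
Essential prime implicants: -0-10, 01-01, 1---0, 100--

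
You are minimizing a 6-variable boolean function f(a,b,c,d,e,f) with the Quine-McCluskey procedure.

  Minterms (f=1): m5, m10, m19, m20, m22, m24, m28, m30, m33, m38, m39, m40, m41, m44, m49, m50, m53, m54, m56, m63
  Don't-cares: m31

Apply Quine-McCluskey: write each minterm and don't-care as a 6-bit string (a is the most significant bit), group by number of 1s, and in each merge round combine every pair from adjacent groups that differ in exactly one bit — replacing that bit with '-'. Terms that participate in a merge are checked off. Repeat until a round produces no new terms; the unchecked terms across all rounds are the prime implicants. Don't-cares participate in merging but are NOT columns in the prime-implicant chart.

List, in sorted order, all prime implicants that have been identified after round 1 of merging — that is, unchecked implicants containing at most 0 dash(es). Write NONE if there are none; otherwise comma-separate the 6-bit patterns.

000101, 001010, 010011

size-2^0 implicants → 000101  001010  010011  010100(✓)  010110(✓)  011000(✓)  011100(✓)  011110(✓)  011111(✓)  100001(✓)  100110(✓)  100111(✓)  101000(✓)  101001(✓)  101100(✓)  110001(✓)  110010(✓)  110101(✓)  110110(✓)  111000(✓)  111111(✓)
size-2^1 implicants → -10110  -11000  -11111  01-100(✓)  01-110(✓)  0101-0(✓)  011-00  0111-0(✓)  01111-  1-0001  1-0110  1-1000  10-001  10011-  101-00  10100-  110-01  110-10
size-2^2 implicants → 01-1-0
Unchecked terms (primes): -10110, -11000, -11111, 000101, 001010, 01-1-0, 010011, 011-00, 01111-, 1-0001, 1-0110, 1-1000, 10-001, 10011-, 101-00, 10100-, 110-01, 110-10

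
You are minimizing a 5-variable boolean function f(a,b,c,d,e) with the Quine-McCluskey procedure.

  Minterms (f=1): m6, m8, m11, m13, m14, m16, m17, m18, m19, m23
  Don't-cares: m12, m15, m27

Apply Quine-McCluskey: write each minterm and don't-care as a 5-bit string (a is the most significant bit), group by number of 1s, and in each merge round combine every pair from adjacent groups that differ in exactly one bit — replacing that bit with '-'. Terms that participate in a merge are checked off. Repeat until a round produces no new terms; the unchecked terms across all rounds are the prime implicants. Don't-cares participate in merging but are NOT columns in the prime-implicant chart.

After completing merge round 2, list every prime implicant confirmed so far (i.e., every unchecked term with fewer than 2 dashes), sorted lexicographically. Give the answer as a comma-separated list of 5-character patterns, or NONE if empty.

[col 0] 00110*, 01000*, 01011*, 01100*, 01101*, 01110*, 01111*, 10000*, 10001*, 10010*, 10011*, 10111*, 11011*
[col 1] -1011, 0-110, 01-00, 01-11, 011-0*, 011-1*, 0110-*, 0111-*, 1-011, 10-11, 100-0*, 100-1*, 1000-*, 1001-*
[col 2] 011--, 100--
Prime implicants: -1011, 0-110, 01-00, 01-11, 011--, 1-011, 10-11, 100--

-1011, 0-110, 01-00, 01-11, 1-011, 10-11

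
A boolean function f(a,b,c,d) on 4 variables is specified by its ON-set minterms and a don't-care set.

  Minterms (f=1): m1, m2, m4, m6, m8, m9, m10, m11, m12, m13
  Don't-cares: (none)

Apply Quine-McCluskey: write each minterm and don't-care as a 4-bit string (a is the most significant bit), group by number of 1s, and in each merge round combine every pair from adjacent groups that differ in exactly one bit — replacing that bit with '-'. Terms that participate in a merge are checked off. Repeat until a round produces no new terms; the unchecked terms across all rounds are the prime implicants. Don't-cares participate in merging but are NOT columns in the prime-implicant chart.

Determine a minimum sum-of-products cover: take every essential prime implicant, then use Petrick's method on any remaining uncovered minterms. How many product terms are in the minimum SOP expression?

size-2^0 implicants → 0001(✓)  0010(✓)  0100(✓)  0110(✓)  1000(✓)  1001(✓)  1010(✓)  1011(✓)  1100(✓)  1101(✓)
size-2^1 implicants → -001  -010  -100  0-10  01-0  1-00(✓)  1-01(✓)  10-0(✓)  10-1(✓)  100-(✓)  101-(✓)  110-(✓)
size-2^2 implicants → 1-0-  10--
Unchecked terms (primes): -001, -010, -100, 0-10, 01-0, 1-0-, 10--
Minterm coverage:
  m1 ⊆ -001 [E]
  m2 ⊆ -010,0-10
  m4 ⊆ -100,01-0
  m6 ⊆ 0-10,01-0
  m8 ⊆ 1-0-,10--
  m9 ⊆ -001,1-0-,10--
  m10 ⊆ -010,10--
  m11 ⊆ 10-- [E]
  m12 ⊆ -100,1-0-
  m13 ⊆ 1-0- [E]
E = {-001, 1-0-, 10--}
Petrick residual → -010, 01-0
Cover = b'c'd + b'cd' + a'bd' + ac' + ab'  |cover|=5

5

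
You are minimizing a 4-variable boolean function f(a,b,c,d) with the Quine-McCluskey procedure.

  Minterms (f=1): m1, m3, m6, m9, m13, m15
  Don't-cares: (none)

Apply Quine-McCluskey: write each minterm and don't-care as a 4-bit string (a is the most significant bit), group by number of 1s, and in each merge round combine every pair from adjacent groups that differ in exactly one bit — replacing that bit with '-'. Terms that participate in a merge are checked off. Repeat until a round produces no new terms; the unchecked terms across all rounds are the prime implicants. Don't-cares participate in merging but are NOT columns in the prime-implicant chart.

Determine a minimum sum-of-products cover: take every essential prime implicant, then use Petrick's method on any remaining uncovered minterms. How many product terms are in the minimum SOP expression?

4

Round 0: 0001✓ 0011✓ 0110 1001✓ 1101✓ 1111✓
Round 1: -001 00-1 1-01 11-1
PIs = {-001, 00-1, 0110, 1-01, 11-1}
Coverage chart:
  m1: -001,00-1
  m3: 00-1 ←essential
  m6: 0110 ←essential
  m9: -001,1-01
  m13: 1-01,11-1
  m15: 11-1 ←essential
Essential: 00-1, 0110, 11-1
Petrick residual → -001
Min cover (4 terms): b'c'd + a'b'd + a'bcd' + abd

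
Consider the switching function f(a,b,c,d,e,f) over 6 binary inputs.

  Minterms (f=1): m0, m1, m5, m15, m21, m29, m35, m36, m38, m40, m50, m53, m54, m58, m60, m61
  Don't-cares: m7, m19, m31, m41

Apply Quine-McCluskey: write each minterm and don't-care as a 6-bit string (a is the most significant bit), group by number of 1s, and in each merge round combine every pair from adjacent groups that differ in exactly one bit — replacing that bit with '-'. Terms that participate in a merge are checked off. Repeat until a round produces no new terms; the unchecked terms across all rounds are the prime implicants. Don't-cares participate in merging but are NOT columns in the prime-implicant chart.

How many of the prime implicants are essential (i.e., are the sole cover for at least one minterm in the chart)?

size-2^0 implicants → 000000(✓)  000001(✓)  000101(✓)  000111(✓)  001111(✓)  010011  010101(✓)  011101(✓)  011111(✓)  100011  100100(✓)  100110(✓)  101000(✓)  101001(✓)  110010(✓)  110101(✓)  110110(✓)  111010(✓)  111100(✓)  111101(✓)
size-2^1 implicants → -10101(✓)  -11101(✓)  0-0101  0-1111  00-111  000-01  00000-  0001-1  01-101(✓)  0111-1  1-0110  1001-0  10100-  11-010  11-101(✓)  110-10  11110-
size-2^2 implicants → -1-101
Unchecked terms (primes): -1-101, 0-0101, 0-1111, 00-111, 000-01, 00000-, 0001-1, 010011, 0111-1, 1-0110, 100011, 1001-0, 10100-, 11-010, 110-10, 11110-
Minterm coverage:
  m0 ⊆ 00000- [E]
  m1 ⊆ 000-01,00000-
  m5 ⊆ 0-0101,000-01,0001-1
  m15 ⊆ 0-1111,00-111
  m21 ⊆ -1-101,0-0101
  m29 ⊆ -1-101,0111-1
  m35 ⊆ 100011 [E]
  m36 ⊆ 1001-0 [E]
  m38 ⊆ 1-0110,1001-0
  m40 ⊆ 10100- [E]
  m50 ⊆ 11-010,110-10
  m53 ⊆ -1-101 [E]
  m54 ⊆ 1-0110,110-10
  m58 ⊆ 11-010 [E]
  m60 ⊆ 11110- [E]
  m61 ⊆ -1-101,11110-
E = {-1-101, 00000-, 100011, 1001-0, 10100-, 11-010, 11110-}

7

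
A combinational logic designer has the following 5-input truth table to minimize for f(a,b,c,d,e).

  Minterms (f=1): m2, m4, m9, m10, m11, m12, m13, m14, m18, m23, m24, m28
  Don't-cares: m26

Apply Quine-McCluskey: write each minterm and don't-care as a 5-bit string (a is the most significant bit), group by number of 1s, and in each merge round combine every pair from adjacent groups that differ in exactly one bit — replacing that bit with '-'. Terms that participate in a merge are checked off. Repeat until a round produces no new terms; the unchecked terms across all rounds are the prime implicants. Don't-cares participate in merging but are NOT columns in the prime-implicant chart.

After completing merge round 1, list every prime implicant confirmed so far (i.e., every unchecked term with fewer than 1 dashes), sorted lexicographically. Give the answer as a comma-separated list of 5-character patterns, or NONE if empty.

Round 0: 00010✓ 00100✓ 01001✓ 01010✓ 01011✓ 01100✓ 01101✓ 01110✓ 10010✓ 10111 11000✓ 11010✓ 11100✓
Round 1: -0010✓ -1010✓ -1100 0-010✓ 0-100 01-01 01-10 010-1 0101- 011-0 0110- 1-010✓ 11-00 110-0
Round 2: --010
PIs = {--010, -1100, 0-100, 01-01, 01-10, 010-1, 0101-, 011-0, 0110-, 10111, 11-00, 110-0}

10111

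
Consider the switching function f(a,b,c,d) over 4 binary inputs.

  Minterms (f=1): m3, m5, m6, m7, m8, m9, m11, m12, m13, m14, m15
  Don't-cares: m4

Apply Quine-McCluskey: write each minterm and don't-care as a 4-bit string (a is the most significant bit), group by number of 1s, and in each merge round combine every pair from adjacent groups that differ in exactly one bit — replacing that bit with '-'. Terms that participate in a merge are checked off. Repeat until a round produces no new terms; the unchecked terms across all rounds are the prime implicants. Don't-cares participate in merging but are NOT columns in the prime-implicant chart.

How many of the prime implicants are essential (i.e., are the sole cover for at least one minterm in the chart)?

[col 0] 0011*, 0100*, 0101*, 0110*, 0111*, 1000*, 1001*, 1011*, 1100*, 1101*, 1110*, 1111*
[col 1] -011*, -100*, -101*, -110*, -111*, 0-11*, 01-0*, 01-1*, 010-*, 011-*, 1-00*, 1-01*, 1-11*, 10-1*, 100-*, 11-0*, 11-1*, 110-*, 111-*
[col 2] --11, -1-0*, -1-1*, -10-*, -11-*, 01--*, 1--1, 1-0-, 11--*
[col 3] -1--
Prime implicants: --11, -1--, 1--1, 1-0-
PI chart (minterm → PIs covering it):
  3 | --11  (sole → essential)
  5 | -1--  (sole → essential)
  6 | -1--  (sole → essential)
  7 | --11,-1--
  8 | 1-0-  (sole → essential)
  9 | 1--1,1-0-
  11 | --11,1--1
  12 | -1--,1-0-
  13 | -1--,1--1,1-0-
  14 | -1--  (sole → essential)
  15 | --11,-1--,1--1
Essential prime implicants: --11, -1--, 1-0-

3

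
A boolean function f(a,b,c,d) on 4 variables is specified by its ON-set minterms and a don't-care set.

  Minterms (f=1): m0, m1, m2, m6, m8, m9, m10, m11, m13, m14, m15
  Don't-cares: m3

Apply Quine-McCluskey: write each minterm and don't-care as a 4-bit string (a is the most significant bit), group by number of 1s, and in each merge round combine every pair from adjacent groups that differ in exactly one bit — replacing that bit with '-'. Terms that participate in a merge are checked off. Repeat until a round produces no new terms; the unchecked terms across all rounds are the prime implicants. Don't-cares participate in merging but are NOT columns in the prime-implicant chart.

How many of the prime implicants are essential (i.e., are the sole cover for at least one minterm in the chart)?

3

Round 0: 0000✓ 0001✓ 0010✓ 0011✓ 0110✓ 1000✓ 1001✓ 1010✓ 1011✓ 1101✓ 1110✓ 1111✓
Round 1: -000✓ -001✓ -010✓ -011✓ -110✓ 0-10✓ 00-0✓ 00-1✓ 000-✓ 001-✓ 1-01✓ 1-10✓ 1-11✓ 10-0✓ 10-1✓ 100-✓ 101-✓ 11-1✓ 111-✓
Round 2: --10 -0-0✓ -0-1✓ -00-✓ -01-✓ 00--✓ 1--1 1-1- 10--✓
Round 3: -0--
PIs = {--10, -0--, 1--1, 1-1-}
Coverage chart:
  m0: -0-- ←essential
  m1: -0-- ←essential
  m2: --10,-0--
  m6: --10 ←essential
  m8: -0-- ←essential
  m9: -0--,1--1
  m10: --10,-0--,1-1-
  m11: -0--,1--1,1-1-
  m13: 1--1 ←essential
  m14: --10,1-1-
  m15: 1--1,1-1-
Essential: --10, -0--, 1--1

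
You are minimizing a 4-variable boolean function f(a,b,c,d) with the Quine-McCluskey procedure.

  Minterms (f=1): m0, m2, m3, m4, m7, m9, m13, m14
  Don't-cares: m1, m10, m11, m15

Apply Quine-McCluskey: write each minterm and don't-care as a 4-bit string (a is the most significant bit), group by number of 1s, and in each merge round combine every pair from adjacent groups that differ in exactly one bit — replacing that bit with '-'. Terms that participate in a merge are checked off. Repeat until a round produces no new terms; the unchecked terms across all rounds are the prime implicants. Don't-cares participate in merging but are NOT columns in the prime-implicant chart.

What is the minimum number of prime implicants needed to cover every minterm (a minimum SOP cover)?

Round 0: 0000✓ 0001✓ 0010✓ 0011✓ 0100✓ 0111✓ 1001✓ 1010✓ 1011✓ 1101✓ 1110✓ 1111✓
Round 1: -001✓ -010✓ -011✓ -111✓ 0-00 0-11✓ 00-0✓ 00-1✓ 000-✓ 001-✓ 1-01✓ 1-10✓ 1-11✓ 10-1✓ 101-✓ 11-1✓ 111-✓
Round 2: --11 -0-1 -01- 00-- 1--1 1-1-
PIs = {--11, -0-1, -01-, 0-00, 00--, 1--1, 1-1-}
Coverage chart:
  m0: 0-00,00--
  m2: -01-,00--
  m3: --11,-0-1,-01-,00--
  m4: 0-00 ←essential
  m7: --11 ←essential
  m9: -0-1,1--1
  m13: 1--1 ←essential
  m14: 1-1- ←essential
Essential: --11, 0-00, 1--1, 1-1-
Petrick residual → -01-
Min cover (5 terms): cd + b'c + a'c'd' + ad + ac

5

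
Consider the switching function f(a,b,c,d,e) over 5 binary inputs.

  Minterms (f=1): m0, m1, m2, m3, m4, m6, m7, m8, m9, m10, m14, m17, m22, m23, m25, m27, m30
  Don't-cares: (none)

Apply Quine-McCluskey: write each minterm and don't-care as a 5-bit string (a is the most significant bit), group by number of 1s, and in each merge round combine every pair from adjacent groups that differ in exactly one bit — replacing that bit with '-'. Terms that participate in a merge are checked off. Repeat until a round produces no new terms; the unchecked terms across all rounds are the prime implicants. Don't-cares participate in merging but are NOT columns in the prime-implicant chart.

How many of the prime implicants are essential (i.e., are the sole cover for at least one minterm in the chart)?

size-2^0 implicants → 00000(✓)  00001(✓)  00010(✓)  00011(✓)  00100(✓)  00110(✓)  00111(✓)  01000(✓)  01001(✓)  01010(✓)  01110(✓)  10001(✓)  10110(✓)  10111(✓)  11001(✓)  11011(✓)  11110(✓)
size-2^1 implicants → -0001(✓)  -0110(✓)  -0111(✓)  -1001(✓)  -1110(✓)  0-000(✓)  0-001(✓)  0-010(✓)  0-110(✓)  00-00(✓)  00-10(✓)  00-11(✓)  000-0(✓)  000-1(✓)  0000-(✓)  0001-(✓)  001-0(✓)  0011-(✓)  01-10(✓)  010-0(✓)  0100-(✓)  1-001(✓)  1-110(✓)  1011-(✓)  110-1
size-2^2 implicants → --001  --110  -011-  0--10  0-0-0  0-00-  00--0  00-1-  000--
Unchecked terms (primes): --001, --110, -011-, 0--10, 0-0-0, 0-00-, 00--0, 00-1-, 000--, 110-1
Minterm coverage:
  m0 ⊆ 0-0-0,0-00-,00--0,000--
  m1 ⊆ --001,0-00-,000--
  m2 ⊆ 0--10,0-0-0,00--0,00-1-,000--
  m3 ⊆ 00-1-,000--
  m4 ⊆ 00--0 [E]
  m6 ⊆ --110,-011-,0--10,00--0,00-1-
  m7 ⊆ -011-,00-1-
  m8 ⊆ 0-0-0,0-00-
  m9 ⊆ --001,0-00-
  m10 ⊆ 0--10,0-0-0
  m14 ⊆ --110,0--10
  m17 ⊆ --001 [E]
  m22 ⊆ --110,-011-
  m23 ⊆ -011- [E]
  m25 ⊆ --001,110-1
  m27 ⊆ 110-1 [E]
  m30 ⊆ --110 [E]
E = {--001, --110, -011-, 00--0, 110-1}

5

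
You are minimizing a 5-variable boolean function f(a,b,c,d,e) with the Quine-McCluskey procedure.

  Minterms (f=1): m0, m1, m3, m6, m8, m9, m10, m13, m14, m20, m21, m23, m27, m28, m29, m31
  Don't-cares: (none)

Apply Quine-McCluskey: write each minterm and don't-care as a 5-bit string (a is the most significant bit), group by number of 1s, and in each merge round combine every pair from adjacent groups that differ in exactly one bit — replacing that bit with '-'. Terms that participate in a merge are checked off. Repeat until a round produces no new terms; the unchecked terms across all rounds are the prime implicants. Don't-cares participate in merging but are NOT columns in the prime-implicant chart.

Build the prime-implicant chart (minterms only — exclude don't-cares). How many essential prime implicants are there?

6

Round 0: 00000✓ 00001✓ 00011✓ 00110✓ 01000✓ 01001✓ 01010✓ 01101✓ 01110✓ 10100✓ 10101✓ 10111✓ 11011✓ 11100✓ 11101✓ 11111✓
Round 1: -1101 0-000✓ 0-001✓ 0-110 000-1 0000-✓ 01-01 01-10 010-0 0100-✓ 1-100✓ 1-101✓ 1-111✓ 101-1✓ 1010-✓ 11-11 111-1✓ 1110-✓
Round 2: 0-00- 1-1-1 1-10-
PIs = {-1101, 0-00-, 0-110, 000-1, 01-01, 01-10, 010-0, 1-1-1, 1-10-, 11-11}
Coverage chart:
  m0: 0-00- ←essential
  m1: 0-00-,000-1
  m3: 000-1 ←essential
  m6: 0-110 ←essential
  m8: 0-00-,010-0
  m9: 0-00-,01-01
  m10: 01-10,010-0
  m13: -1101,01-01
  m14: 0-110,01-10
  m20: 1-10- ←essential
  m21: 1-1-1,1-10-
  m23: 1-1-1 ←essential
  m27: 11-11 ←essential
  m28: 1-10- ←essential
  m29: -1101,1-1-1,1-10-
  m31: 1-1-1,11-11
Essential: 0-00-, 0-110, 000-1, 1-1-1, 1-10-, 11-11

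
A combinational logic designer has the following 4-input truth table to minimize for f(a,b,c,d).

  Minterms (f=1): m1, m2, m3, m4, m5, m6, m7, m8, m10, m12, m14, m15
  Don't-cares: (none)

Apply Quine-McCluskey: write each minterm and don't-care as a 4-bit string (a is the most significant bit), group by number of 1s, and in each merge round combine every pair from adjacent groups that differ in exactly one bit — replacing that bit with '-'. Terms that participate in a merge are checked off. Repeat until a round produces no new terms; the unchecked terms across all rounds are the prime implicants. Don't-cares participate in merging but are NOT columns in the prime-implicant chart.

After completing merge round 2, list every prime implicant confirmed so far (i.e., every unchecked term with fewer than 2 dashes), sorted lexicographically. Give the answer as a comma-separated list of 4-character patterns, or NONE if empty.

NONE

size-2^0 implicants → 0001(✓)  0010(✓)  0011(✓)  0100(✓)  0101(✓)  0110(✓)  0111(✓)  1000(✓)  1010(✓)  1100(✓)  1110(✓)  1111(✓)
size-2^1 implicants → -010(✓)  -100(✓)  -110(✓)  -111(✓)  0-01(✓)  0-10(✓)  0-11(✓)  00-1(✓)  001-(✓)  01-0(✓)  01-1(✓)  010-(✓)  011-(✓)  1-00(✓)  1-10(✓)  10-0(✓)  11-0(✓)  111-(✓)
size-2^2 implicants → --10  -1-0  -11-  0--1  0-1-  01--  1--0
Unchecked terms (primes): --10, -1-0, -11-, 0--1, 0-1-, 01--, 1--0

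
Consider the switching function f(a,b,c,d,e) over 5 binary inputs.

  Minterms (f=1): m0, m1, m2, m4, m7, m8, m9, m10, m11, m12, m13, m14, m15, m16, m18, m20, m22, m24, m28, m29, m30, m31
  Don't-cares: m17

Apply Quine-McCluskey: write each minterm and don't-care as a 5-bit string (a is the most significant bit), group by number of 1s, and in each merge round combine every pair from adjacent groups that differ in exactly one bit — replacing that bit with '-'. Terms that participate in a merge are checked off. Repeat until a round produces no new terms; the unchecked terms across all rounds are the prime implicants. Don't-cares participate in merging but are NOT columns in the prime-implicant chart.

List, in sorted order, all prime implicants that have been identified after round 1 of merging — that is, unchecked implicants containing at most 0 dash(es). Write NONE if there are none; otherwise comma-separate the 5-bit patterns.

size-2^0 implicants → 00000(✓)  00001(✓)  00010(✓)  00100(✓)  00111(✓)  01000(✓)  01001(✓)  01010(✓)  01011(✓)  01100(✓)  01101(✓)  01110(✓)  01111(✓)  10000(✓)  10001(✓)  10010(✓)  10100(✓)  10110(✓)  11000(✓)  11100(✓)  11101(✓)  11110(✓)  11111(✓)
size-2^1 implicants → -0000(✓)  -0001(✓)  -0010(✓)  -0100(✓)  -1000(✓)  -1100(✓)  -1101(✓)  -1110(✓)  -1111(✓)  0-000(✓)  0-001(✓)  0-010(✓)  0-100(✓)  0-111  00-00(✓)  000-0(✓)  0000-(✓)  01-00(✓)  01-01(✓)  01-10(✓)  01-11(✓)  010-0(✓)  010-1(✓)  0100-(✓)  0101-(✓)  011-0(✓)  011-1(✓)  0110-(✓)  0111-(✓)  1-000(✓)  1-100(✓)  1-110(✓)  10-00(✓)  10-10(✓)  100-0(✓)  1000-(✓)  101-0(✓)  11-00(✓)  111-0(✓)  111-1(✓)  1110-(✓)  1111-(✓)
size-2^2 implicants → --000(✓)  --100(✓)  -0-00(✓)  -00-0  -000-  -1-00(✓)  -11-0(✓)  -11-1(✓)  -110-(✓)  -111-(✓)  0--00(✓)  0-0-0  0-00-  01--0(✓)  01--1(✓)  01-0-(✓)  01-1-(✓)  010--(✓)  011--(✓)  1--00(✓)  1-1-0  10--0  111--(✓)
size-2^3 implicants → ---00  -11--  01---
Unchecked terms (primes): ---00, -00-0, -000-, -11--, 0-0-0, 0-00-, 0-111, 01---, 1-1-0, 10--0

NONE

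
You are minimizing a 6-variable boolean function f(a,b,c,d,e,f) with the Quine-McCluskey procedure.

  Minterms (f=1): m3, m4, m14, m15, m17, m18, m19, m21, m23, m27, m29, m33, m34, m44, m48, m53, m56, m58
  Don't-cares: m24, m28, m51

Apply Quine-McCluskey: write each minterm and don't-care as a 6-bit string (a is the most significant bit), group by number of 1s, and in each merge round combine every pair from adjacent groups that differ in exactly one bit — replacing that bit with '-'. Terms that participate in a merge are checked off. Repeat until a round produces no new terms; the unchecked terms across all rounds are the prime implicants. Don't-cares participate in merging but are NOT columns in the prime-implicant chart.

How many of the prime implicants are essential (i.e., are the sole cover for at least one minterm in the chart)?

12

size-2^0 implicants → 000011(✓)  000100  001110(✓)  001111(✓)  010001(✓)  010010(✓)  010011(✓)  010101(✓)  010111(✓)  011000(✓)  011011(✓)  011100(✓)  011101(✓)  100001  100010  101100  110000(✓)  110011(✓)  110101(✓)  111000(✓)  111010(✓)
size-2^1 implicants → -10011  -10101  -11000  0-0011  00111-  01-011  01-101  010-01(✓)  010-11(✓)  0100-1(✓)  01001-  0101-1(✓)  011-00  01110-  11-000  1110-0
size-2^2 implicants → 010--1
Unchecked terms (primes): -10011, -10101, -11000, 0-0011, 000100, 00111-, 01-011, 01-101, 010--1, 01001-, 011-00, 01110-, 100001, 100010, 101100, 11-000, 1110-0
Minterm coverage:
  m3 ⊆ 0-0011 [E]
  m4 ⊆ 000100 [E]
  m14 ⊆ 00111- [E]
  m15 ⊆ 00111- [E]
  m17 ⊆ 010--1 [E]
  m18 ⊆ 01001- [E]
  m19 ⊆ -10011,0-0011,01-011,010--1,01001-
  m21 ⊆ -10101,01-101,010--1
  m23 ⊆ 010--1 [E]
  m27 ⊆ 01-011 [E]
  m29 ⊆ 01-101,01110-
  m33 ⊆ 100001 [E]
  m34 ⊆ 100010 [E]
  m44 ⊆ 101100 [E]
  m48 ⊆ 11-000 [E]
  m53 ⊆ -10101 [E]
  m56 ⊆ -11000,11-000,1110-0
  m58 ⊆ 1110-0 [E]
E = {-10101, 0-0011, 000100, 00111-, 01-011, 010--1, 01001-, 100001, 100010, 101100, 11-000, 1110-0}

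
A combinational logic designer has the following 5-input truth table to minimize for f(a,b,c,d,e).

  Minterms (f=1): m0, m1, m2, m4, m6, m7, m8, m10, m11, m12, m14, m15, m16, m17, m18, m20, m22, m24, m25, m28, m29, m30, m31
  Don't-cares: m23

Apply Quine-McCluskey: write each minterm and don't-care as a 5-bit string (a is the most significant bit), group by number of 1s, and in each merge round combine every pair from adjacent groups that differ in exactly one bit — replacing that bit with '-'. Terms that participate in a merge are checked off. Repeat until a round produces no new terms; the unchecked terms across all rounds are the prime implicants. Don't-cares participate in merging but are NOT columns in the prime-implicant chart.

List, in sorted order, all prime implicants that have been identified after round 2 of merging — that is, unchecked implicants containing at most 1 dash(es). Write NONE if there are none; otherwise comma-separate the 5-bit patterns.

NONE

Round 0: 00000✓ 00001✓ 00010✓ 00100✓ 00110✓ 00111✓ 01000✓ 01010✓ 01011✓ 01100✓ 01110✓ 01111✓ 10000✓ 10001✓ 10010✓ 10100✓ 10110✓ 10111✓ 11000✓ 11001✓ 11100✓ 11101✓ 11110✓ 11111✓
Round 1: -0000✓ -0001✓ -0010✓ -0100✓ -0110✓ -0111✓ -1000✓ -1100✓ -1110✓ -1111✓ 0-000✓ 0-010✓ 0-100✓ 0-110✓ 0-111✓ 00-00✓ 00-10✓ 000-0✓ 0000-✓ 001-0✓ 0011-✓ 01-00✓ 01-10✓ 01-11✓ 010-0✓ 0101-✓ 011-0✓ 0111-✓ 1-000✓ 1-001✓ 1-100✓ 1-110✓ 1-111✓ 10-00✓ 10-10✓ 100-0✓ 1000-✓ 101-0✓ 1011-✓ 11-00✓ 11-01✓ 1100-✓ 111-0✓ 111-1✓ 1110-✓ 1111-✓
Round 2: --000✓ --100✓ --110✓ --111✓ -0-00✓ -0-10✓ -00-0✓ -000- -01-0✓ -011-✓ -1-00✓ -11-0✓ -111-✓ 0--00✓ 0--10✓ 0-0-0✓ 0-1-0✓ 0-11-✓ 00--0✓ 01--0✓ 01-1- 1--00✓ 1-00- 1-1-0✓ 1-11-✓ 10--0✓ 11-0- 111--
Round 3: ---00 --1-0 --11- -0--0 0---0
PIs = {---00, --1-0, --11-, -0--0, -000-, 0---0, 01-1-, 1-00-, 11-0-, 111--}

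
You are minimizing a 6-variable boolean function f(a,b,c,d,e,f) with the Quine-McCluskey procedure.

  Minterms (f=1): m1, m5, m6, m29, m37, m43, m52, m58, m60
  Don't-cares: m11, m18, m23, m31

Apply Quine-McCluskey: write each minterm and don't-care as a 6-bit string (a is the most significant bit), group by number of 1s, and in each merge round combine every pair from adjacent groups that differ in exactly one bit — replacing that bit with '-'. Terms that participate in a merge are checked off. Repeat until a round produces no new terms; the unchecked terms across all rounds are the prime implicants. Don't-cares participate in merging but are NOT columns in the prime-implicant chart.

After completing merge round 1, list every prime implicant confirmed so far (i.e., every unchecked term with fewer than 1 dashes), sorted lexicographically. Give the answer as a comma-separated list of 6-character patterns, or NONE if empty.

000110, 010010, 111010

[col 0] 000001*, 000101*, 000110, 001011*, 010010, 010111*, 011101*, 011111*, 100101*, 101011*, 110100*, 111010, 111100*
[col 1] -00101, -01011, 000-01, 01-111, 0111-1, 11-100
Prime implicants: -00101, -01011, 000-01, 000110, 01-111, 010010, 0111-1, 11-100, 111010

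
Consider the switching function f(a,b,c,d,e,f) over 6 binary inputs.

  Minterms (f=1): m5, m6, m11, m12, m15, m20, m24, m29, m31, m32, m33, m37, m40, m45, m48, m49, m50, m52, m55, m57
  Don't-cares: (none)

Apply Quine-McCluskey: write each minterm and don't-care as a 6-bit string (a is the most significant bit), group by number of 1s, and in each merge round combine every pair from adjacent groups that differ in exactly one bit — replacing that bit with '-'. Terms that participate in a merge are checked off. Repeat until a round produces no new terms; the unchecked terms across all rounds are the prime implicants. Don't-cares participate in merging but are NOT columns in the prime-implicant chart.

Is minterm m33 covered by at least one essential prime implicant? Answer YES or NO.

Round 0: 000101✓ 000110 001011✓ 001100 001111✓ 010100✓ 011000 011101✓ 011111✓ 100000✓ 100001✓ 100101✓ 101000✓ 101101✓ 110000✓ 110001✓ 110010✓ 110100✓ 110111 111001✓
Round 1: -00101 -10100 0-1111 001-11 0111-1 1-0000✓ 1-0001✓ 10-000 10-101 100-01 10000-✓ 11-001 110-00 1100-0 11000-✓
Round 2: 1-000-
PIs = {-00101, -10100, 0-1111, 000110, 001-11, 001100, 011000, 0111-1, 1-000-, 10-000, 10-101, 100-01, 11-001, 110-00, 1100-0, 110111}
Coverage chart:
  m5: -00101 ←essential
  m6: 000110 ←essential
  m11: 001-11 ←essential
  m12: 001100 ←essential
  m15: 0-1111,001-11
  m20: -10100 ←essential
  m24: 011000 ←essential
  m29: 0111-1 ←essential
  m31: 0-1111,0111-1
  m32: 1-000-,10-000
  m33: 1-000-,100-01
  m37: -00101,10-101,100-01
  m40: 10-000 ←essential
  m45: 10-101 ←essential
  m48: 1-000-,110-00,1100-0
  m49: 1-000-,11-001
  m50: 1100-0 ←essential
  m52: -10100,110-00
  m55: 110111 ←essential
  m57: 11-001 ←essential
Essential: -00101, -10100, 000110, 001-11, 001100, 011000, 0111-1, 10-000, 10-101, 11-001, 1100-0, 110111

NO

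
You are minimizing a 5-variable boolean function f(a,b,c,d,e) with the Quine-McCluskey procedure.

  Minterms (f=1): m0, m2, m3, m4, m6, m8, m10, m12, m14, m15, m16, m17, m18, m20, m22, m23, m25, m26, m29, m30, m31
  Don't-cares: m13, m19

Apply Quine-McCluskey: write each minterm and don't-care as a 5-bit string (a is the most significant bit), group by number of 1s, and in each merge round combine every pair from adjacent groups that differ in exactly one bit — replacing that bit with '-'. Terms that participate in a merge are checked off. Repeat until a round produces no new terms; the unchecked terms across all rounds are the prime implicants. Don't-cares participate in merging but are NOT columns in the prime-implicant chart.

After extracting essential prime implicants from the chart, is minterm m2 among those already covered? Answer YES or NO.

[col 0] 00000*, 00010*, 00011*, 00100*, 00110*, 01000*, 01010*, 01100*, 01101*, 01110*, 01111*, 10000*, 10001*, 10010*, 10011*, 10100*, 10110*, 10111*, 11001*, 11010*, 11101*, 11110*, 11111*
[col 1] -0000*, -0010*, -0011*, -0100*, -0110*, -1010*, -1101*, -1110*, -1111*, 0-000*, 0-010*, 0-100*, 0-110*, 00-00*, 00-10*, 000-0*, 0001-*, 001-0*, 01-00*, 01-10*, 010-0*, 011-0*, 011-1*, 0110-*, 0111-*, 1-001, 1-010*, 1-110*, 1-111*, 10-00*, 10-10*, 10-11*, 100-0*, 100-1*, 1000-*, 1001-*, 101-0*, 1011-*, 11-01, 11-10*, 111-1*, 1111-*
[col 2] --010*, --110*, -0-00*, -0-10*, -00-0*, -001-, -01-0*, -1-10*, -11-1, -111-, 0--00*, 0--10*, 0-0-0*, 0-1-0*, 00--0*, 01--0*, 011--, 1--10*, 1-11-, 10--0*, 10-1-, 100--
[col 3] ---10, -0--0, 0---0
Prime implicants: ---10, -0--0, -001-, -11-1, -111-, 0---0, 011--, 1-001, 1-11-, 10-1-, 100--, 11-01
PI chart (minterm → PIs covering it):
  0 | -0--0,0---0
  2 | ---10,-0--0,-001-,0---0
  3 | -001-  (sole → essential)
  4 | -0--0,0---0
  6 | ---10,-0--0,0---0
  8 | 0---0  (sole → essential)
  10 | ---10,0---0
  12 | 0---0,011--
  14 | ---10,-111-,0---0,011--
  15 | -11-1,-111-,011--
  16 | -0--0,100--
  17 | 1-001,100--
  18 | ---10,-0--0,-001-,10-1-,100--
  20 | -0--0  (sole → essential)
  22 | ---10,-0--0,1-11-,10-1-
  23 | 1-11-,10-1-
  25 | 1-001,11-01
  26 | ---10  (sole → essential)
  29 | -11-1,11-01
  30 | ---10,-111-,1-11-
  31 | -11-1,-111-,1-11-
Essential prime implicants: ---10, -0--0, -001-, 0---0

YES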